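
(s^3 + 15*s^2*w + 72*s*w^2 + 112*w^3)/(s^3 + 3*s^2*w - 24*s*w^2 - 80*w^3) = (s + 7*w)/(s - 5*w)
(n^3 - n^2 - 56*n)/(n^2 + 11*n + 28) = n*(n - 8)/(n + 4)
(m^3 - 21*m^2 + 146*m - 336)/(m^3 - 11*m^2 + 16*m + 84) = (m - 8)/(m + 2)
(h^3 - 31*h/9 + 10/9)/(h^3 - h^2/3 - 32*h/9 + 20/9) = (3*h - 1)/(3*h - 2)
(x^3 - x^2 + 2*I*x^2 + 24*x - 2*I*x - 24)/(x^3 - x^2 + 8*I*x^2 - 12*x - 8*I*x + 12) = (x - 4*I)/(x + 2*I)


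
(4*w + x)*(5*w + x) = 20*w^2 + 9*w*x + x^2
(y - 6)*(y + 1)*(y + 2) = y^3 - 3*y^2 - 16*y - 12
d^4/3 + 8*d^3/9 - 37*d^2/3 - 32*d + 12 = (d/3 + 1)*(d - 6)*(d - 1/3)*(d + 6)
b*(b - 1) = b^2 - b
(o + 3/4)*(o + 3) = o^2 + 15*o/4 + 9/4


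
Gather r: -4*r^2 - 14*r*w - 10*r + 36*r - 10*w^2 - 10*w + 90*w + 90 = -4*r^2 + r*(26 - 14*w) - 10*w^2 + 80*w + 90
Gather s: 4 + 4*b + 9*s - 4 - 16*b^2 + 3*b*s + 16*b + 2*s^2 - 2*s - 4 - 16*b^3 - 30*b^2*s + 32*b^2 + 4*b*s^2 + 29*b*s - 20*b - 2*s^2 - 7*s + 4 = -16*b^3 + 16*b^2 + 4*b*s^2 + s*(-30*b^2 + 32*b)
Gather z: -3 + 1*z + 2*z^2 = 2*z^2 + z - 3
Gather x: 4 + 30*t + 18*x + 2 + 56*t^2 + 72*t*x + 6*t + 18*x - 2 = 56*t^2 + 36*t + x*(72*t + 36) + 4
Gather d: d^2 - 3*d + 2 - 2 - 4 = d^2 - 3*d - 4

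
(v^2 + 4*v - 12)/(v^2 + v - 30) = (v - 2)/(v - 5)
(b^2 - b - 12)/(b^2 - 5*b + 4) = (b + 3)/(b - 1)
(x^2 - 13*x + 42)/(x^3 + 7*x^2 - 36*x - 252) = (x - 7)/(x^2 + 13*x + 42)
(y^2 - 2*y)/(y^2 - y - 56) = y*(2 - y)/(-y^2 + y + 56)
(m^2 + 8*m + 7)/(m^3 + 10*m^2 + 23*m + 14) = 1/(m + 2)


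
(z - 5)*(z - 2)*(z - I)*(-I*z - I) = -I*z^4 - z^3 + 6*I*z^3 + 6*z^2 - 3*I*z^2 - 3*z - 10*I*z - 10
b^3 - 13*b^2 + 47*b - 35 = (b - 7)*(b - 5)*(b - 1)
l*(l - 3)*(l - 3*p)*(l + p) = l^4 - 2*l^3*p - 3*l^3 - 3*l^2*p^2 + 6*l^2*p + 9*l*p^2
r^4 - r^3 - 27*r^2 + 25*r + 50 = (r - 5)*(r - 2)*(r + 1)*(r + 5)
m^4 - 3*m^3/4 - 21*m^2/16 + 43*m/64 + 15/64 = (m - 5/4)*(m - 3/4)*(m + 1/4)*(m + 1)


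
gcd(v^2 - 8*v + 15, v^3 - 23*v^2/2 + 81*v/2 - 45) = v - 3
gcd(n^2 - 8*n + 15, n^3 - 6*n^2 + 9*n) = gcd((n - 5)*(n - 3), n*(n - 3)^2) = n - 3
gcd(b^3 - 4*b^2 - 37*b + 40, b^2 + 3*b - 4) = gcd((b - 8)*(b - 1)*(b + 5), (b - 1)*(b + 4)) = b - 1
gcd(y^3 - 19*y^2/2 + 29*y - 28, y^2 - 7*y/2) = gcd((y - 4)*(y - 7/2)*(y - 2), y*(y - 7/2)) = y - 7/2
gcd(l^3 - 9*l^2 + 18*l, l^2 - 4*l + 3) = l - 3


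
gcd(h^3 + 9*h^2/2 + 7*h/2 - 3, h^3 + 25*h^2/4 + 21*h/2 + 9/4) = h + 3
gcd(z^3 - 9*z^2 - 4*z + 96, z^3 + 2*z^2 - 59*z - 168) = z^2 - 5*z - 24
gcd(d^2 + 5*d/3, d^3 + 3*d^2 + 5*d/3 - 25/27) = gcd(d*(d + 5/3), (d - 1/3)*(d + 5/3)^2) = d + 5/3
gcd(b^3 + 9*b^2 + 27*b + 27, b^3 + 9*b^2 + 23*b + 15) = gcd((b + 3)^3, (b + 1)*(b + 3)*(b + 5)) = b + 3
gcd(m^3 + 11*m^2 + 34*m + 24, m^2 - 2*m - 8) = 1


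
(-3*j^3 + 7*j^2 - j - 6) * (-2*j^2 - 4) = 6*j^5 - 14*j^4 + 14*j^3 - 16*j^2 + 4*j + 24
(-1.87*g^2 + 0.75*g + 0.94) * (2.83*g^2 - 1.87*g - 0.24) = -5.2921*g^4 + 5.6194*g^3 + 1.7065*g^2 - 1.9378*g - 0.2256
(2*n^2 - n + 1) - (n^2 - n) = n^2 + 1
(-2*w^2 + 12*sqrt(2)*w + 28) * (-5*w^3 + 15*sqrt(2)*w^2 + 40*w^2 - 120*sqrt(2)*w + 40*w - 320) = 10*w^5 - 90*sqrt(2)*w^4 - 80*w^4 + 140*w^3 + 720*sqrt(2)*w^3 - 1120*w^2 + 900*sqrt(2)*w^2 - 7200*sqrt(2)*w + 1120*w - 8960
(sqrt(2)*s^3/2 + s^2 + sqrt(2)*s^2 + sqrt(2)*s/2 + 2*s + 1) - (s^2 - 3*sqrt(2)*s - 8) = sqrt(2)*s^3/2 + sqrt(2)*s^2 + 2*s + 7*sqrt(2)*s/2 + 9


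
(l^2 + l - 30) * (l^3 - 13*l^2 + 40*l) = l^5 - 12*l^4 - 3*l^3 + 430*l^2 - 1200*l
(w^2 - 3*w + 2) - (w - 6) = w^2 - 4*w + 8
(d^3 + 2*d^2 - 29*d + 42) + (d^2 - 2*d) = d^3 + 3*d^2 - 31*d + 42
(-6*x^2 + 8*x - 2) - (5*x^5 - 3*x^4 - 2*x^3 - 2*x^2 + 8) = -5*x^5 + 3*x^4 + 2*x^3 - 4*x^2 + 8*x - 10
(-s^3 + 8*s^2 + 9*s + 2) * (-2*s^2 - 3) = 2*s^5 - 16*s^4 - 15*s^3 - 28*s^2 - 27*s - 6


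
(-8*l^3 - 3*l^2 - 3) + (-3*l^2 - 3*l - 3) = -8*l^3 - 6*l^2 - 3*l - 6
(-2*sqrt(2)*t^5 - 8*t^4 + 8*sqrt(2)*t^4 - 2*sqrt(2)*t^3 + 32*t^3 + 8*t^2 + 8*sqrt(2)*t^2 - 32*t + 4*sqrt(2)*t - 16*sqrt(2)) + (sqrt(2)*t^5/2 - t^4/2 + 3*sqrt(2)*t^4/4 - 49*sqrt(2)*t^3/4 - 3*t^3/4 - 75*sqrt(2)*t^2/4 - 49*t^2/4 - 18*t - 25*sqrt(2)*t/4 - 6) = -3*sqrt(2)*t^5/2 - 17*t^4/2 + 35*sqrt(2)*t^4/4 - 57*sqrt(2)*t^3/4 + 125*t^3/4 - 43*sqrt(2)*t^2/4 - 17*t^2/4 - 50*t - 9*sqrt(2)*t/4 - 16*sqrt(2) - 6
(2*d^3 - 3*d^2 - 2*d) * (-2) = -4*d^3 + 6*d^2 + 4*d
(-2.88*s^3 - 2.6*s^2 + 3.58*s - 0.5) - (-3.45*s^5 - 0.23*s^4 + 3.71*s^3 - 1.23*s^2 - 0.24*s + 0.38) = 3.45*s^5 + 0.23*s^4 - 6.59*s^3 - 1.37*s^2 + 3.82*s - 0.88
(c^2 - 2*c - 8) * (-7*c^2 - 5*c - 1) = -7*c^4 + 9*c^3 + 65*c^2 + 42*c + 8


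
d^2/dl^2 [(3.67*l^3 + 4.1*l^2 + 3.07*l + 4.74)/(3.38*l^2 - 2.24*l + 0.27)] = (-1.13686837721616e-13*l^5 + 162.360356*l^3 + 289.14228*l^2 - 230.529762*l + 43.226652)/(38.614472*l^6 - 76.771968*l^5 + 60.132228*l^4 - 23.504768*l^3 + 4.803462*l^2 - 0.489888*l + 0.019683)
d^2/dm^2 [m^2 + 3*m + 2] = 2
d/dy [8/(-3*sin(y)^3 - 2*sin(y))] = 8*(9 + 2/sin(y)^2)*cos(y)/(3*sin(y)^2 + 2)^2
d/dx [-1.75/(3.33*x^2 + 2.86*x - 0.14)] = (11.655*x + 5.005)/(3.33*x^2 + 2.86*x - 0.14)^2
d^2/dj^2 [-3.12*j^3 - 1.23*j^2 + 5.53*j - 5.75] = -18.72*j - 2.46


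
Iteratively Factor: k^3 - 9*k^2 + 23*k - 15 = (k - 3)*(k^2 - 6*k + 5) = (k - 3)*(k - 1)*(k - 5)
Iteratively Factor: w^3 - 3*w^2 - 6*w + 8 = (w + 2)*(w^2 - 5*w + 4) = (w - 4)*(w + 2)*(w - 1)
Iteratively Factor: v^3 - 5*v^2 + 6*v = (v)*(v^2 - 5*v + 6) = v*(v - 2)*(v - 3)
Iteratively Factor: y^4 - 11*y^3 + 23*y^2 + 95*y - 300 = (y - 4)*(y^3 - 7*y^2 - 5*y + 75) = (y - 4)*(y + 3)*(y^2 - 10*y + 25) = (y - 5)*(y - 4)*(y + 3)*(y - 5)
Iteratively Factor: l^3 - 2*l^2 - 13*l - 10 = (l + 1)*(l^2 - 3*l - 10) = (l - 5)*(l + 1)*(l + 2)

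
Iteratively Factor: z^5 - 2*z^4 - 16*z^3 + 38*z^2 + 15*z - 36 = (z - 3)*(z^4 + z^3 - 13*z^2 - z + 12) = (z - 3)*(z + 1)*(z^3 - 13*z + 12) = (z - 3)^2*(z + 1)*(z^2 + 3*z - 4) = (z - 3)^2*(z - 1)*(z + 1)*(z + 4)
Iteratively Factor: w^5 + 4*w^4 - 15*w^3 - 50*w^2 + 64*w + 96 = (w + 4)*(w^4 - 15*w^2 + 10*w + 24) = (w + 4)^2*(w^3 - 4*w^2 + w + 6) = (w + 1)*(w + 4)^2*(w^2 - 5*w + 6) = (w - 2)*(w + 1)*(w + 4)^2*(w - 3)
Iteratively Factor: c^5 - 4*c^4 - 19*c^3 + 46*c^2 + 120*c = (c + 2)*(c^4 - 6*c^3 - 7*c^2 + 60*c) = (c - 5)*(c + 2)*(c^3 - c^2 - 12*c) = c*(c - 5)*(c + 2)*(c^2 - c - 12) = c*(c - 5)*(c + 2)*(c + 3)*(c - 4)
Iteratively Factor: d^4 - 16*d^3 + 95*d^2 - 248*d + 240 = (d - 5)*(d^3 - 11*d^2 + 40*d - 48) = (d - 5)*(d - 4)*(d^2 - 7*d + 12) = (d - 5)*(d - 4)*(d - 3)*(d - 4)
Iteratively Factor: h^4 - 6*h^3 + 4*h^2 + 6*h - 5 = (h - 5)*(h^3 - h^2 - h + 1) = (h - 5)*(h - 1)*(h^2 - 1) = (h - 5)*(h - 1)*(h + 1)*(h - 1)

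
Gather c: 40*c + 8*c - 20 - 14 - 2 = 48*c - 36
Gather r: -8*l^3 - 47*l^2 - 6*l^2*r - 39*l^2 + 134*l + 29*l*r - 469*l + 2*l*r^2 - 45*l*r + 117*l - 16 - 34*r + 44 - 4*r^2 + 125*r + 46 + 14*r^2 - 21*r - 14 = -8*l^3 - 86*l^2 - 218*l + r^2*(2*l + 10) + r*(-6*l^2 - 16*l + 70) + 60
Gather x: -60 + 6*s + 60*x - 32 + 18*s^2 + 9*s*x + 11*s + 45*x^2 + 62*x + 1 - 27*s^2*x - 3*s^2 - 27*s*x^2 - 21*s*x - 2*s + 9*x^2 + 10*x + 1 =15*s^2 + 15*s + x^2*(54 - 27*s) + x*(-27*s^2 - 12*s + 132) - 90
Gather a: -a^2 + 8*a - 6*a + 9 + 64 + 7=-a^2 + 2*a + 80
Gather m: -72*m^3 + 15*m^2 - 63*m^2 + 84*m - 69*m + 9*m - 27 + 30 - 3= -72*m^3 - 48*m^2 + 24*m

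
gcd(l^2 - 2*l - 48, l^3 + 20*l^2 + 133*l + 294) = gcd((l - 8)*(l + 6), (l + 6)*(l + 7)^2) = l + 6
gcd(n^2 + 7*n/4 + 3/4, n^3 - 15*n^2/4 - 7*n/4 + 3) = n + 1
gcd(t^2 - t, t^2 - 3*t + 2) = t - 1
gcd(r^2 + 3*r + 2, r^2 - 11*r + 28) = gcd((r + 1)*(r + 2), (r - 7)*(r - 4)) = 1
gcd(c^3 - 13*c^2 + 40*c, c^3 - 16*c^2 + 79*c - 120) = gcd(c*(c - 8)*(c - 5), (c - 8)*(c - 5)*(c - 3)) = c^2 - 13*c + 40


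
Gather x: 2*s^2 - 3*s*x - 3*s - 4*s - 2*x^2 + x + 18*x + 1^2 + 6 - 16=2*s^2 - 7*s - 2*x^2 + x*(19 - 3*s) - 9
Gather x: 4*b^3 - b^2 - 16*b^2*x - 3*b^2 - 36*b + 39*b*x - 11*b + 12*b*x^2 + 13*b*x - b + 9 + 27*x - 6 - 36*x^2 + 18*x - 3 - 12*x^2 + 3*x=4*b^3 - 4*b^2 - 48*b + x^2*(12*b - 48) + x*(-16*b^2 + 52*b + 48)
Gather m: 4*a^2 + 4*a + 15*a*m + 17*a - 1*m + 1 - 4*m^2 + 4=4*a^2 + 21*a - 4*m^2 + m*(15*a - 1) + 5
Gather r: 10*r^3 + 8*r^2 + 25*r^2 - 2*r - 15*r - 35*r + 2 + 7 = 10*r^3 + 33*r^2 - 52*r + 9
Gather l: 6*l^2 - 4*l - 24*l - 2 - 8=6*l^2 - 28*l - 10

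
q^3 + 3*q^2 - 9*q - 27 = (q - 3)*(q + 3)^2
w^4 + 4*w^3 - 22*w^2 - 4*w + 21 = (w - 3)*(w - 1)*(w + 1)*(w + 7)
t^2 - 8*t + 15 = (t - 5)*(t - 3)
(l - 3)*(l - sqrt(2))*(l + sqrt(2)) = l^3 - 3*l^2 - 2*l + 6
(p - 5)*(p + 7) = p^2 + 2*p - 35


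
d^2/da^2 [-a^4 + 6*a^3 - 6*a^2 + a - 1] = -12*a^2 + 36*a - 12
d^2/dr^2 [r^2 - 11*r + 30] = 2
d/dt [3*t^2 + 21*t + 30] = 6*t + 21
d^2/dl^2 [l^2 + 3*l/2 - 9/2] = 2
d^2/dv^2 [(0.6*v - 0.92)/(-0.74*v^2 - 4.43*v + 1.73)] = (-(0.6*v - 0.92)*(1.48*v + 4.43)*(2.96*v + 8.86) + (2.664*v + 3.9544)*(0.74*v^2 + 4.43*v - 1.73))/(0.74*v^2 + 4.43*v - 1.73)^3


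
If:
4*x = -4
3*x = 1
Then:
No Solution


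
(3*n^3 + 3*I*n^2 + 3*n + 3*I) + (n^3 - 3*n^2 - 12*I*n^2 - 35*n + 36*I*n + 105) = 4*n^3 - 3*n^2 - 9*I*n^2 - 32*n + 36*I*n + 105 + 3*I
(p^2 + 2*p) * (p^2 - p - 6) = p^4 + p^3 - 8*p^2 - 12*p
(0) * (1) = 0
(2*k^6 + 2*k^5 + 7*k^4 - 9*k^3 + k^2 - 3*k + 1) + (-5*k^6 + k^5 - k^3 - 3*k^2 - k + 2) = -3*k^6 + 3*k^5 + 7*k^4 - 10*k^3 - 2*k^2 - 4*k + 3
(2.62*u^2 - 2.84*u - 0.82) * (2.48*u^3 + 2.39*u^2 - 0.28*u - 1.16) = 6.4976*u^5 - 0.781399999999999*u^4 - 9.5548*u^3 - 4.2038*u^2 + 3.524*u + 0.9512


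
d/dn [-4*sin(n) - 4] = -4*cos(n)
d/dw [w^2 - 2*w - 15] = 2*w - 2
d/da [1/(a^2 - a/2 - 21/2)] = 2*(1 - 4*a)/(-2*a^2 + a + 21)^2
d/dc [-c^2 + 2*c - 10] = 2 - 2*c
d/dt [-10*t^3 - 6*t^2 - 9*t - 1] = -30*t^2 - 12*t - 9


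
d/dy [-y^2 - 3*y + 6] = -2*y - 3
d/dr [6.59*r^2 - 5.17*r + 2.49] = 13.18*r - 5.17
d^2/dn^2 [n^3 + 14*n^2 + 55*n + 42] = 6*n + 28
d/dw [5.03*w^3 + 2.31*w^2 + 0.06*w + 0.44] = 15.09*w^2 + 4.62*w + 0.06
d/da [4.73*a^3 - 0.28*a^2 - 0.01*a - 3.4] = 14.19*a^2 - 0.56*a - 0.01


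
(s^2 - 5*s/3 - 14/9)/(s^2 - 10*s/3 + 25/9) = (9*s^2 - 15*s - 14)/(9*s^2 - 30*s + 25)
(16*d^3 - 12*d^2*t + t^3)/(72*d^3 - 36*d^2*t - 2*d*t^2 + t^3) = (-8*d^2 + 2*d*t + t^2)/(-36*d^2 + t^2)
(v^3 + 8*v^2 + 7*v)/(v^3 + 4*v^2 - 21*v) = (v + 1)/(v - 3)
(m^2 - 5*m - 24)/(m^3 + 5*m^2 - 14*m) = (m^2 - 5*m - 24)/(m*(m^2 + 5*m - 14))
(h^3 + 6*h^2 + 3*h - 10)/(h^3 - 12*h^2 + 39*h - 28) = (h^2 + 7*h + 10)/(h^2 - 11*h + 28)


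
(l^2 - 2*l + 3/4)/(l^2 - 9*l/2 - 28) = (-4*l^2 + 8*l - 3)/(2*(-2*l^2 + 9*l + 56))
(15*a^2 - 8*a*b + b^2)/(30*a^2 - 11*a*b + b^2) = (3*a - b)/(6*a - b)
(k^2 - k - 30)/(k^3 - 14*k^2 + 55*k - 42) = (k + 5)/(k^2 - 8*k + 7)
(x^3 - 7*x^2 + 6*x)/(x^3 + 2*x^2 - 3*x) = (x - 6)/(x + 3)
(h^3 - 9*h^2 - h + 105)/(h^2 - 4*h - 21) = h - 5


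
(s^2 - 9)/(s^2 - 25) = (s^2 - 9)/(s^2 - 25)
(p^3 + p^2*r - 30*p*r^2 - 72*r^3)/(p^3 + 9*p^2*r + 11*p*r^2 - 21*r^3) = (p^2 - 2*p*r - 24*r^2)/(p^2 + 6*p*r - 7*r^2)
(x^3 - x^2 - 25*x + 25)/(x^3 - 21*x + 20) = (x - 5)/(x - 4)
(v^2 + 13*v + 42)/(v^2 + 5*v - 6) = (v + 7)/(v - 1)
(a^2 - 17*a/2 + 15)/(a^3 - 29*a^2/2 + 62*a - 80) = (a - 6)/(a^2 - 12*a + 32)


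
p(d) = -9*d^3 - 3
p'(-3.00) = -243.00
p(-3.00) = 240.00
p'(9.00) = -2187.00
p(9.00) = -6564.00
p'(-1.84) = -91.41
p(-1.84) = 53.07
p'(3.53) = -336.44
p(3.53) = -398.88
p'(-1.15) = -35.71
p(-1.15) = 10.69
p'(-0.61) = -10.05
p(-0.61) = -0.96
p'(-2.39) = -154.23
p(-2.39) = 119.87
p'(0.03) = -0.02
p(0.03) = -3.00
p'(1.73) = -80.81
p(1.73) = -49.60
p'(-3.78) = -385.79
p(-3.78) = 483.09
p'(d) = -27*d^2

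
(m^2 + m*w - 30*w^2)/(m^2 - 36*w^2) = (-m + 5*w)/(-m + 6*w)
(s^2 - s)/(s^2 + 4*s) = (s - 1)/(s + 4)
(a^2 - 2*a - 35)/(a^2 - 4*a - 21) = (a + 5)/(a + 3)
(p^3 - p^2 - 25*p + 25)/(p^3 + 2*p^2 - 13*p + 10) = (p - 5)/(p - 2)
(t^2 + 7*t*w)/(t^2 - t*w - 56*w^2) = t/(t - 8*w)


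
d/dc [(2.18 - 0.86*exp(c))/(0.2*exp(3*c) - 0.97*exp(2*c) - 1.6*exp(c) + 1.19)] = (0.344*exp(3*c) - 2.1422*exp(2*c) + 4.2292*exp(c) + 2.4646)*exp(c)/(0.04*exp(6*c) - 0.388*exp(5*c) + 0.3009*exp(4*c) + 3.58*exp(3*c) + 0.251400000000001*exp(2*c) - 3.808*exp(c) + 1.4161)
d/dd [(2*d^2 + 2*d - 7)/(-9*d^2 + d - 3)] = (20*d^2 - 138*d + 1)/(81*d^4 - 18*d^3 + 55*d^2 - 6*d + 9)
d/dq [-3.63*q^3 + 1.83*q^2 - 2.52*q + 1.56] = -10.89*q^2 + 3.66*q - 2.52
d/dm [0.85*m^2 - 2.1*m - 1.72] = 1.7*m - 2.1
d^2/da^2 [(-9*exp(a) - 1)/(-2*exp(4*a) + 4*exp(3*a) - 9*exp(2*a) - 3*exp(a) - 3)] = (324*exp(8*a) - 728*exp(7*a) + 716*exp(6*a) - 1098*exp(5*a) - 429*exp(4*a) + 1365*exp(3*a) - 1269*exp(2*a) - 180*exp(a) + 72)*exp(a)/(8*exp(12*a) - 48*exp(11*a) + 204*exp(10*a) - 460*exp(9*a) + 810*exp(8*a) - 648*exp(7*a) + 603*exp(6*a) + 81*exp(5*a) + 810*exp(4*a) + 405*exp(3*a) + 324*exp(2*a) + 81*exp(a) + 27)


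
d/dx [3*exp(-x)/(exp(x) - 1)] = 3*(1 - 2*exp(x))*exp(-x)/(exp(2*x) - 2*exp(x) + 1)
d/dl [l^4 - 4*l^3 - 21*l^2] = 2*l*(2*l^2 - 6*l - 21)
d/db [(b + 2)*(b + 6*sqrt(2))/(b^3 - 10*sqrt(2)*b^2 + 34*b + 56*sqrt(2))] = (-(b + 2)*(b + 6*sqrt(2))*(3*b^2 - 20*sqrt(2)*b + 34) + 2*(b + 1 + 3*sqrt(2))*(b^3 - 10*sqrt(2)*b^2 + 34*b + 56*sqrt(2)))/(b^3 - 10*sqrt(2)*b^2 + 34*b + 56*sqrt(2))^2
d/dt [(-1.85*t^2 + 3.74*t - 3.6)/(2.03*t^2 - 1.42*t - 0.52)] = (-4.9652*t^2 + 16.54*t - 7.0568)/(4.1209*t^4 - 5.7652*t^3 - 0.0947999999999998*t^2 + 1.4768*t + 0.2704)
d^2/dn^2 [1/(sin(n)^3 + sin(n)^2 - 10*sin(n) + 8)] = (-9*sin(n)^5 - 20*sin(n)^4 + 8*sin(n)^3 + 126*sin(n)^2 + 4*sin(n) - 184)/((sin(n) - 2)^3*(sin(n) - 1)^2*(sin(n) + 4)^3)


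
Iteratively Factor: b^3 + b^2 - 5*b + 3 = (b + 3)*(b^2 - 2*b + 1) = (b - 1)*(b + 3)*(b - 1)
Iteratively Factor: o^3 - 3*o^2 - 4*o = (o)*(o^2 - 3*o - 4) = o*(o - 4)*(o + 1)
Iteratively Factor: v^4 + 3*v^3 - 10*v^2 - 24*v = (v - 3)*(v^3 + 6*v^2 + 8*v) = v*(v - 3)*(v^2 + 6*v + 8) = v*(v - 3)*(v + 4)*(v + 2)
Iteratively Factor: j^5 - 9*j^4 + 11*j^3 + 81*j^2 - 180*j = (j + 3)*(j^4 - 12*j^3 + 47*j^2 - 60*j) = (j - 4)*(j + 3)*(j^3 - 8*j^2 + 15*j) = (j - 5)*(j - 4)*(j + 3)*(j^2 - 3*j) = j*(j - 5)*(j - 4)*(j + 3)*(j - 3)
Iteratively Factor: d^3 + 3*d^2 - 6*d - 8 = (d - 2)*(d^2 + 5*d + 4) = (d - 2)*(d + 1)*(d + 4)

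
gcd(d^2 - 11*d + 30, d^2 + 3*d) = 1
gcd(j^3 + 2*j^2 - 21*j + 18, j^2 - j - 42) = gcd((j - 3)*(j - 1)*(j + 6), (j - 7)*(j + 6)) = j + 6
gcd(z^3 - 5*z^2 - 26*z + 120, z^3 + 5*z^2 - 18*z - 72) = z - 4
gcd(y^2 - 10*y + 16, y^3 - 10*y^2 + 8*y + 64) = y - 8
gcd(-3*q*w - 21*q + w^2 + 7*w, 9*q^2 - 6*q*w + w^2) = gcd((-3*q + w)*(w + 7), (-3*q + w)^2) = 3*q - w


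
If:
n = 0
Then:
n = 0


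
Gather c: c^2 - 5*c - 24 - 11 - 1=c^2 - 5*c - 36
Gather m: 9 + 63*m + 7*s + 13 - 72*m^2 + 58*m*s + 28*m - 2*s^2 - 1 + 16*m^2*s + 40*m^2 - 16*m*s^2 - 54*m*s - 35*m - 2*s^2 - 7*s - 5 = m^2*(16*s - 32) + m*(-16*s^2 + 4*s + 56) - 4*s^2 + 16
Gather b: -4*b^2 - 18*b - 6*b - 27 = -4*b^2 - 24*b - 27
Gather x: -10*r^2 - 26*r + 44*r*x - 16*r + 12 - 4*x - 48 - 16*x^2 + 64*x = -10*r^2 - 42*r - 16*x^2 + x*(44*r + 60) - 36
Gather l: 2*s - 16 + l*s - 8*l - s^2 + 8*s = l*(s - 8) - s^2 + 10*s - 16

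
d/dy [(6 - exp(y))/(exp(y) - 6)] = 0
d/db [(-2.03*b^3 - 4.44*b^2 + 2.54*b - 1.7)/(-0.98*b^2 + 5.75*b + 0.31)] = (1.9894*b^4 - 23.345*b^3 - 24.9287*b^2 - 6.0848*b + 10.5624)/(0.9604*b^4 - 11.27*b^3 + 32.4549*b^2 + 3.565*b + 0.0961)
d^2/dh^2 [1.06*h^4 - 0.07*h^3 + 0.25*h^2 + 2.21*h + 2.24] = 12.72*h^2 - 0.42*h + 0.5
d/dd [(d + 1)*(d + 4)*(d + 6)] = 3*d^2 + 22*d + 34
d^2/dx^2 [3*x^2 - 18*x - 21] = 6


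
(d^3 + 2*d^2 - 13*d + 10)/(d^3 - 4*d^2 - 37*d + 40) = (d - 2)/(d - 8)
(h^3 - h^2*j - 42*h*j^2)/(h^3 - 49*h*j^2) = (h + 6*j)/(h + 7*j)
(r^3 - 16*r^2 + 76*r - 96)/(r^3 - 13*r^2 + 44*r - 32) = (r^2 - 8*r + 12)/(r^2 - 5*r + 4)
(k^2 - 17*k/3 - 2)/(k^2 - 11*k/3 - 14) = (3*k + 1)/(3*k + 7)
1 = 1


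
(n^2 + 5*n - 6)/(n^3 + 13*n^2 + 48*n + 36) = (n - 1)/(n^2 + 7*n + 6)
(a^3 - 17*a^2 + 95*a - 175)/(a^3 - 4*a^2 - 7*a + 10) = (a^2 - 12*a + 35)/(a^2 + a - 2)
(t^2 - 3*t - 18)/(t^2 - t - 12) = (t - 6)/(t - 4)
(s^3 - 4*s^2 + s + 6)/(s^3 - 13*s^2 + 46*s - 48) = (s + 1)/(s - 8)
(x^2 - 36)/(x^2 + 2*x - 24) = (x - 6)/(x - 4)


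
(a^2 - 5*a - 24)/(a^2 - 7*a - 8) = (a + 3)/(a + 1)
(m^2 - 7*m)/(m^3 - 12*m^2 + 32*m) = (m - 7)/(m^2 - 12*m + 32)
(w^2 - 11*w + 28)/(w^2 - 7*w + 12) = (w - 7)/(w - 3)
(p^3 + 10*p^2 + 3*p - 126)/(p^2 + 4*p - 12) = (p^2 + 4*p - 21)/(p - 2)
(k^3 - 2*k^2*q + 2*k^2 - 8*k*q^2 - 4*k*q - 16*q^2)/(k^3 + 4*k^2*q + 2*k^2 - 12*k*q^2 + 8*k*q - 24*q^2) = (-k^2 + 2*k*q + 8*q^2)/(-k^2 - 4*k*q + 12*q^2)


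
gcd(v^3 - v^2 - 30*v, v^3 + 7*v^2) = v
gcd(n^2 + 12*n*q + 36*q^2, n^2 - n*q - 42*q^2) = n + 6*q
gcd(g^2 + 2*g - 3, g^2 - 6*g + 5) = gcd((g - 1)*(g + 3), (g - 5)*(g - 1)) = g - 1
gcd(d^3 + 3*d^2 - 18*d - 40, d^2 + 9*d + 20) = d + 5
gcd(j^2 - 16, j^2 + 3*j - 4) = j + 4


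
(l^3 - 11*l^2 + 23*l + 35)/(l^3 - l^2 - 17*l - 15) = (l - 7)/(l + 3)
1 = 1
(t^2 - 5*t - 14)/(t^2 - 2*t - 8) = (t - 7)/(t - 4)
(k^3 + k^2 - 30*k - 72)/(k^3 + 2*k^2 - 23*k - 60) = (k - 6)/(k - 5)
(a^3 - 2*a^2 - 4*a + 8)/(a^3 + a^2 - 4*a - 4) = (a - 2)/(a + 1)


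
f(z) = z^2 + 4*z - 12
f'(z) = 2*z + 4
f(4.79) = 30.10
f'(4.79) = 13.58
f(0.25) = -10.94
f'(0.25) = 4.50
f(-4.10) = -11.59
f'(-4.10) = -4.20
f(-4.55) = -9.50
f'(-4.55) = -5.10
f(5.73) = 43.75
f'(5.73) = 15.46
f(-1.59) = -15.83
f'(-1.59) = 0.82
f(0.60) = -9.24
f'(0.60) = 5.20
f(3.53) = 14.58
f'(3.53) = 11.06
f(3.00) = 9.00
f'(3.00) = 10.00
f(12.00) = 180.00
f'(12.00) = 28.00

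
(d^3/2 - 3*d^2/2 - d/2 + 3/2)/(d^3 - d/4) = (2*d^3 - 6*d^2 - 2*d + 6)/(4*d^3 - d)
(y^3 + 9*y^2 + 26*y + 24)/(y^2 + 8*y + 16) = (y^2 + 5*y + 6)/(y + 4)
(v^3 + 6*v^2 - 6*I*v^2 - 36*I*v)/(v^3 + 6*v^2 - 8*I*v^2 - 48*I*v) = (v - 6*I)/(v - 8*I)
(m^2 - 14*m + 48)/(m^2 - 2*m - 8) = (-m^2 + 14*m - 48)/(-m^2 + 2*m + 8)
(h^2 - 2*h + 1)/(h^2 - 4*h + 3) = (h - 1)/(h - 3)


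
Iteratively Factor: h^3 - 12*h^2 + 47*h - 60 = (h - 3)*(h^2 - 9*h + 20) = (h - 4)*(h - 3)*(h - 5)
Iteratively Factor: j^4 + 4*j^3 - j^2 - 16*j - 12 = (j + 2)*(j^3 + 2*j^2 - 5*j - 6) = (j - 2)*(j + 2)*(j^2 + 4*j + 3) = (j - 2)*(j + 2)*(j + 3)*(j + 1)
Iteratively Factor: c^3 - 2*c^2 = (c)*(c^2 - 2*c) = c^2*(c - 2)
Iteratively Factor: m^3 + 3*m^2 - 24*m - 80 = (m - 5)*(m^2 + 8*m + 16) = (m - 5)*(m + 4)*(m + 4)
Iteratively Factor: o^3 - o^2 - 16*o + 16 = (o + 4)*(o^2 - 5*o + 4) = (o - 4)*(o + 4)*(o - 1)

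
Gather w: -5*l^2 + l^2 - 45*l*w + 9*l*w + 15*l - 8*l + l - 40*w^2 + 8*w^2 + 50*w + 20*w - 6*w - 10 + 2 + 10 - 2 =-4*l^2 + 8*l - 32*w^2 + w*(64 - 36*l)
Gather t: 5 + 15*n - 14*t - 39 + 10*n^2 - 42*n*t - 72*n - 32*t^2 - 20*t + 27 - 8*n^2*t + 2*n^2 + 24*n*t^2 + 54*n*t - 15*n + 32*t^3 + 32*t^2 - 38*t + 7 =12*n^2 + 24*n*t^2 - 72*n + 32*t^3 + t*(-8*n^2 + 12*n - 72)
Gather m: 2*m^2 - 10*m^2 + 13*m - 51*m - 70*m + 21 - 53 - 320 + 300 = -8*m^2 - 108*m - 52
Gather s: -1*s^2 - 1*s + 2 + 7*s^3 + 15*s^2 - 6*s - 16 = 7*s^3 + 14*s^2 - 7*s - 14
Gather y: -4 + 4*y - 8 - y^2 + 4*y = -y^2 + 8*y - 12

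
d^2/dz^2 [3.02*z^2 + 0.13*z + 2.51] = 6.04000000000000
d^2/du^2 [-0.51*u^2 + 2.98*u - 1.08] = -1.02000000000000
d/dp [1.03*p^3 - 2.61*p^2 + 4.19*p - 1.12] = 3.09*p^2 - 5.22*p + 4.19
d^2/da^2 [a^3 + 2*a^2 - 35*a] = 6*a + 4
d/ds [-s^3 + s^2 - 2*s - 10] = -3*s^2 + 2*s - 2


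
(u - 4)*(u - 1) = u^2 - 5*u + 4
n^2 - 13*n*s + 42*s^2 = (n - 7*s)*(n - 6*s)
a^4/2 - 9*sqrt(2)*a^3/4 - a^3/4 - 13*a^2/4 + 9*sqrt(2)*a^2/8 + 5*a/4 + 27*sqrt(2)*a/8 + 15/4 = (a/2 + 1/2)*(a - 3/2)*(a - 5*sqrt(2))*(a + sqrt(2)/2)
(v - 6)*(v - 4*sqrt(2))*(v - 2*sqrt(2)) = v^3 - 6*sqrt(2)*v^2 - 6*v^2 + 16*v + 36*sqrt(2)*v - 96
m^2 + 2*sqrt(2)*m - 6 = (m - sqrt(2))*(m + 3*sqrt(2))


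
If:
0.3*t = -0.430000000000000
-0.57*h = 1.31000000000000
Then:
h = -2.30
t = -1.43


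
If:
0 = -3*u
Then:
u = 0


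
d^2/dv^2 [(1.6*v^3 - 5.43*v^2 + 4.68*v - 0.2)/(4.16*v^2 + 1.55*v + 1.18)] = (2.8421709430404e-14*v^5 + 1.13686837721616e-13*v^4 + 223.985536*v^3 + 156.720384*v^2 - 132.209664*v - 31.238384)/(71.991296*v^6 + 80.47104*v^5 + 91.245024*v^4 + 49.375715*v^3 + 25.882002*v^2 + 6.47466*v + 1.643032)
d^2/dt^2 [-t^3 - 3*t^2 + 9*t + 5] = -6*t - 6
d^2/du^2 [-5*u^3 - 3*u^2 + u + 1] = -30*u - 6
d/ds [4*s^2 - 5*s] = 8*s - 5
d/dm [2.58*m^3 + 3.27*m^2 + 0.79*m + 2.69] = 7.74*m^2 + 6.54*m + 0.79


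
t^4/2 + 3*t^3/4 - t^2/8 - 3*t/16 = t*(t/2 + 1/4)*(t - 1/2)*(t + 3/2)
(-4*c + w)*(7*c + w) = -28*c^2 + 3*c*w + w^2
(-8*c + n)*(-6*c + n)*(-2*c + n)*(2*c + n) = -192*c^4 + 56*c^3*n + 44*c^2*n^2 - 14*c*n^3 + n^4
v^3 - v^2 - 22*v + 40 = (v - 4)*(v - 2)*(v + 5)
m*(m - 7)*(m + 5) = m^3 - 2*m^2 - 35*m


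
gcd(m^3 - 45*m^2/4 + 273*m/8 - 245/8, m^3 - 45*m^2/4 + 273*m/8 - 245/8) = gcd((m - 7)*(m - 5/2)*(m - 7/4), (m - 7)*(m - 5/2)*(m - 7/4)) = m^3 - 45*m^2/4 + 273*m/8 - 245/8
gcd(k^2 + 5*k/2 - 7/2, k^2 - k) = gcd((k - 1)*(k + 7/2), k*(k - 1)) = k - 1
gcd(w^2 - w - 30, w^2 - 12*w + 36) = w - 6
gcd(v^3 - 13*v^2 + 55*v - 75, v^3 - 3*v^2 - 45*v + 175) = v^2 - 10*v + 25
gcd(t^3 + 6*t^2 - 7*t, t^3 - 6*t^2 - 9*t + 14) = t - 1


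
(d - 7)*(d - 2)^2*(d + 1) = d^4 - 10*d^3 + 21*d^2 + 4*d - 28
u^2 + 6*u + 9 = (u + 3)^2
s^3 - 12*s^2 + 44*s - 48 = (s - 6)*(s - 4)*(s - 2)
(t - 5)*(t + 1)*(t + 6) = t^3 + 2*t^2 - 29*t - 30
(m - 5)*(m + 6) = m^2 + m - 30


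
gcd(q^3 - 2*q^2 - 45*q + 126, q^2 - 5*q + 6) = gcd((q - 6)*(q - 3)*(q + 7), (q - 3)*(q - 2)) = q - 3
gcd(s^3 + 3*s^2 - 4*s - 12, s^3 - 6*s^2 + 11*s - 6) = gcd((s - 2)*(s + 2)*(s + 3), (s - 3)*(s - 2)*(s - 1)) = s - 2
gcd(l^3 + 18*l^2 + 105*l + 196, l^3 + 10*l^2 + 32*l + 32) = l + 4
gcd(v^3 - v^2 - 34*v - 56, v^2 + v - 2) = v + 2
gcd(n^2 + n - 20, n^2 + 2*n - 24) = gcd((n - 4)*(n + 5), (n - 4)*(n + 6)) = n - 4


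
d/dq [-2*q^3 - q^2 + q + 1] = -6*q^2 - 2*q + 1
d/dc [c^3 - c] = 3*c^2 - 1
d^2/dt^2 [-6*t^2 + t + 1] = -12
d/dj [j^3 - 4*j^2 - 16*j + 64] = 3*j^2 - 8*j - 16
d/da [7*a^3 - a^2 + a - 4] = 21*a^2 - 2*a + 1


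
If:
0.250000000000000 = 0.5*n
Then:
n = 0.50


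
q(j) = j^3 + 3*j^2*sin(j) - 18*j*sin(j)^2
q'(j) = 3*j^2*cos(j) + 3*j^2 - 36*j*sin(j)*cos(j) + 6*j*sin(j) - 18*sin(j)^2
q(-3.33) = -28.59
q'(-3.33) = -25.84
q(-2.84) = -25.58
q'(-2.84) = 33.56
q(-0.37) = 0.67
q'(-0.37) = -5.25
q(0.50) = -1.58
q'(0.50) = -8.86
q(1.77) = -15.85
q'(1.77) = 13.01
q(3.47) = 23.63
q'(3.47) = -44.80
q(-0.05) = 0.00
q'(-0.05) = -0.10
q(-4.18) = 27.98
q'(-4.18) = -74.97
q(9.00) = 801.63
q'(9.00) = 162.45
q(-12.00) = -1434.01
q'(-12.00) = 948.33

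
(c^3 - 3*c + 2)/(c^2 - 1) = (c^2 + c - 2)/(c + 1)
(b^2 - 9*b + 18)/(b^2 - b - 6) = (b - 6)/(b + 2)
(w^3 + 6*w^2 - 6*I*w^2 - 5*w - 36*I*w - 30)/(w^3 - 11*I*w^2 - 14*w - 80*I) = (w^2 + w*(6 - I) - 6*I)/(w^2 - 6*I*w + 16)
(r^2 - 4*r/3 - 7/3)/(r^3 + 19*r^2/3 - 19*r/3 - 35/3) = (3*r - 7)/(3*r^2 + 16*r - 35)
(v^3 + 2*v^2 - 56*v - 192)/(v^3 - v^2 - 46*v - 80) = (v^2 + 10*v + 24)/(v^2 + 7*v + 10)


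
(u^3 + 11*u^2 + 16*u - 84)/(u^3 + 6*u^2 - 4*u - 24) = (u + 7)/(u + 2)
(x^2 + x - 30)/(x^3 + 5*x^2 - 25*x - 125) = (x + 6)/(x^2 + 10*x + 25)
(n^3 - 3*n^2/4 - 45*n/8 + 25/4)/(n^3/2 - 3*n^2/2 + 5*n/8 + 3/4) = (8*n^2 + 10*n - 25)/(4*n^2 - 4*n - 3)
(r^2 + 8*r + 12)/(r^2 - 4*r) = (r^2 + 8*r + 12)/(r*(r - 4))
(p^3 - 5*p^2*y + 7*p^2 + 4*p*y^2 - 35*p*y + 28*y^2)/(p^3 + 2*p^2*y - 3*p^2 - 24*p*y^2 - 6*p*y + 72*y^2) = (p^2 - p*y + 7*p - 7*y)/(p^2 + 6*p*y - 3*p - 18*y)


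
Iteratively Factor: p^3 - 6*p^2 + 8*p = (p)*(p^2 - 6*p + 8) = p*(p - 2)*(p - 4)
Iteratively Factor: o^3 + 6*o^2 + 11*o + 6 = (o + 3)*(o^2 + 3*o + 2) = (o + 1)*(o + 3)*(o + 2)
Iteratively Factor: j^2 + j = (j)*(j + 1)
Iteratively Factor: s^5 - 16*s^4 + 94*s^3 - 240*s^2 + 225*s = (s - 3)*(s^4 - 13*s^3 + 55*s^2 - 75*s) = (s - 3)^2*(s^3 - 10*s^2 + 25*s) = (s - 5)*(s - 3)^2*(s^2 - 5*s) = s*(s - 5)*(s - 3)^2*(s - 5)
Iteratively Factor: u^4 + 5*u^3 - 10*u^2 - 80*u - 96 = (u + 2)*(u^3 + 3*u^2 - 16*u - 48) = (u + 2)*(u + 4)*(u^2 - u - 12) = (u + 2)*(u + 3)*(u + 4)*(u - 4)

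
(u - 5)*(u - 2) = u^2 - 7*u + 10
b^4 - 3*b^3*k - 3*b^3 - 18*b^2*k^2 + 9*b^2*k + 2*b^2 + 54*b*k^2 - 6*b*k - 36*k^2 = (b - 2)*(b - 1)*(b - 6*k)*(b + 3*k)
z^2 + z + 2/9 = (z + 1/3)*(z + 2/3)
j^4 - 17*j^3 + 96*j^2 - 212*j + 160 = (j - 8)*(j - 5)*(j - 2)^2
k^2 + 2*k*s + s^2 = (k + s)^2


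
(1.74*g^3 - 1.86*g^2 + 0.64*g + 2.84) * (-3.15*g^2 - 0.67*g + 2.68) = -5.481*g^5 + 4.6932*g^4 + 3.8934*g^3 - 14.3596*g^2 - 0.1876*g + 7.6112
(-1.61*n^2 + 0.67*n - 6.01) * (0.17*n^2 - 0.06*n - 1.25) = -0.2737*n^4 + 0.2105*n^3 + 0.9506*n^2 - 0.4769*n + 7.5125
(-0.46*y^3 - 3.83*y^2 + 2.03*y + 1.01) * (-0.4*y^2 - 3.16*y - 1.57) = 0.184*y^5 + 2.9856*y^4 + 12.013*y^3 - 0.805699999999999*y^2 - 6.3787*y - 1.5857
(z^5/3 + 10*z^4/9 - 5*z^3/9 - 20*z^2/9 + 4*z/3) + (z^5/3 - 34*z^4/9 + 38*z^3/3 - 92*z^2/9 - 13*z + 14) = 2*z^5/3 - 8*z^4/3 + 109*z^3/9 - 112*z^2/9 - 35*z/3 + 14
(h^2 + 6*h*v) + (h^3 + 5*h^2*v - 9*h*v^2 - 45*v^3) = h^3 + 5*h^2*v + h^2 - 9*h*v^2 + 6*h*v - 45*v^3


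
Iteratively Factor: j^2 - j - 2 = (j + 1)*(j - 2)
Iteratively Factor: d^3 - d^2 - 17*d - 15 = (d - 5)*(d^2 + 4*d + 3) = (d - 5)*(d + 1)*(d + 3)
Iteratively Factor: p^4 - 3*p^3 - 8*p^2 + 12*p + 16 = (p + 1)*(p^3 - 4*p^2 - 4*p + 16) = (p + 1)*(p + 2)*(p^2 - 6*p + 8) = (p - 4)*(p + 1)*(p + 2)*(p - 2)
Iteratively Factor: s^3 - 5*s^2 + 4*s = (s - 4)*(s^2 - s) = s*(s - 4)*(s - 1)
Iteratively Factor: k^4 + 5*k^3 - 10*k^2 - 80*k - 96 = (k + 4)*(k^3 + k^2 - 14*k - 24) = (k - 4)*(k + 4)*(k^2 + 5*k + 6) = (k - 4)*(k + 2)*(k + 4)*(k + 3)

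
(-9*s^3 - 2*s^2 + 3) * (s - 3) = -9*s^4 + 25*s^3 + 6*s^2 + 3*s - 9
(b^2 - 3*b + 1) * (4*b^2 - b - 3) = 4*b^4 - 13*b^3 + 4*b^2 + 8*b - 3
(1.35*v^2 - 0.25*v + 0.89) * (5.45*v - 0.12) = 7.3575*v^3 - 1.5245*v^2 + 4.8805*v - 0.1068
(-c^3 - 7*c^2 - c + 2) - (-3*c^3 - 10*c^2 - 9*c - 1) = 2*c^3 + 3*c^2 + 8*c + 3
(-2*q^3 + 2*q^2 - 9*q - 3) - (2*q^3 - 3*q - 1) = -4*q^3 + 2*q^2 - 6*q - 2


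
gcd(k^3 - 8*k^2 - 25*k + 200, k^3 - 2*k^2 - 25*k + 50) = k^2 - 25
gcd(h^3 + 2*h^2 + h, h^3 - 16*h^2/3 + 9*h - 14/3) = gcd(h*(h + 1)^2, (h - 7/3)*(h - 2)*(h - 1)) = 1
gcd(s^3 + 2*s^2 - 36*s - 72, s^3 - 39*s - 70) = s + 2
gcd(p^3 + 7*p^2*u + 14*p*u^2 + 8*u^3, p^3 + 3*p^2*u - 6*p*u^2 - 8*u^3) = p^2 + 5*p*u + 4*u^2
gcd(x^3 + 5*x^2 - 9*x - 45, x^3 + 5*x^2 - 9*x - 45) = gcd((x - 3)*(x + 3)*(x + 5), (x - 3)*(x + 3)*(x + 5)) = x^3 + 5*x^2 - 9*x - 45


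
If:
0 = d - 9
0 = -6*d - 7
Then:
No Solution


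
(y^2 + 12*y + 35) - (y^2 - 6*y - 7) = 18*y + 42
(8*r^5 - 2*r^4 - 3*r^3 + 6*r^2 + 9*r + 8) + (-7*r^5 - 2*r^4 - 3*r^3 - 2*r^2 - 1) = r^5 - 4*r^4 - 6*r^3 + 4*r^2 + 9*r + 7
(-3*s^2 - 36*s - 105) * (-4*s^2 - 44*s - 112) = 12*s^4 + 276*s^3 + 2340*s^2 + 8652*s + 11760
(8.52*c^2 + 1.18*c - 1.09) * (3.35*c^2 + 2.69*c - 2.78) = 28.542*c^4 + 26.8718*c^3 - 24.1629*c^2 - 6.2125*c + 3.0302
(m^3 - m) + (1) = m^3 - m + 1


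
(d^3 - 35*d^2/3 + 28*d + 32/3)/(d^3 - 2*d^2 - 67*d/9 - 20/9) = 3*(d - 8)/(3*d + 5)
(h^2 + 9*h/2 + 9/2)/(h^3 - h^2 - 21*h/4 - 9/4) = 2*(h + 3)/(2*h^2 - 5*h - 3)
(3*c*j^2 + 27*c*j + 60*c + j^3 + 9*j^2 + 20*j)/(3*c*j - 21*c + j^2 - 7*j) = (j^2 + 9*j + 20)/(j - 7)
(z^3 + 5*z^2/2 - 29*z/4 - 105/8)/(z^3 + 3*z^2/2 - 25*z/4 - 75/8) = (2*z + 7)/(2*z + 5)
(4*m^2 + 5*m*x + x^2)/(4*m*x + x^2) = (m + x)/x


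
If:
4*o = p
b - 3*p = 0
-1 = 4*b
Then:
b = -1/4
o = -1/48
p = -1/12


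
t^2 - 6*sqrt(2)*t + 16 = (t - 4*sqrt(2))*(t - 2*sqrt(2))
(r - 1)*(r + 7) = r^2 + 6*r - 7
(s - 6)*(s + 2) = s^2 - 4*s - 12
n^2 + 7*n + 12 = (n + 3)*(n + 4)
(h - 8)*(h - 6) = h^2 - 14*h + 48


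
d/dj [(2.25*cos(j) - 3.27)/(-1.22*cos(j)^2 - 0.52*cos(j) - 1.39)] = (-2.745*cos(j)^2 + 7.9788*cos(j) + 4.8279)*sin(j)/(1.4884*cos(j)^4 + 1.2688*cos(j)^3 + 3.662*cos(j)^2 + 1.4456*cos(j) + 1.9321)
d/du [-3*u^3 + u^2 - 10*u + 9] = -9*u^2 + 2*u - 10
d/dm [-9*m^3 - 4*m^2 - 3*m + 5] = -27*m^2 - 8*m - 3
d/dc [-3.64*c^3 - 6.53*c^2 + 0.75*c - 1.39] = -10.92*c^2 - 13.06*c + 0.75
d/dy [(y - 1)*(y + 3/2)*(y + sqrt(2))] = 3*y^2 + y + 2*sqrt(2)*y - 3/2 + sqrt(2)/2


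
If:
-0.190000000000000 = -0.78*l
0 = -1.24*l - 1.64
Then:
No Solution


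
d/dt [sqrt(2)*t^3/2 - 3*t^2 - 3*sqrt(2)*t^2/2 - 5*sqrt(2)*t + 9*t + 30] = 3*sqrt(2)*t^2/2 - 6*t - 3*sqrt(2)*t - 5*sqrt(2) + 9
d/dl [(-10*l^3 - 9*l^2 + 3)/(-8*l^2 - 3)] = 2*l*(40*l^3 + 45*l + 51)/(64*l^4 + 48*l^2 + 9)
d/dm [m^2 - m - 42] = 2*m - 1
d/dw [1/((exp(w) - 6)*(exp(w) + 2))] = 2*(2 - exp(w))*exp(w)/(exp(4*w) - 8*exp(3*w) - 8*exp(2*w) + 96*exp(w) + 144)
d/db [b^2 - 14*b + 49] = 2*b - 14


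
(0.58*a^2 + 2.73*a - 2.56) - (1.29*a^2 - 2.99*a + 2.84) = -0.71*a^2 + 5.72*a - 5.4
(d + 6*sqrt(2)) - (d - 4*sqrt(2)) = 10*sqrt(2)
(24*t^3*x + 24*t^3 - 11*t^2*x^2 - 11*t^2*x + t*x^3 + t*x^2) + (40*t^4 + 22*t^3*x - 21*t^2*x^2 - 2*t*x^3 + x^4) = 40*t^4 + 46*t^3*x + 24*t^3 - 32*t^2*x^2 - 11*t^2*x - t*x^3 + t*x^2 + x^4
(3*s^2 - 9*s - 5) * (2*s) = 6*s^3 - 18*s^2 - 10*s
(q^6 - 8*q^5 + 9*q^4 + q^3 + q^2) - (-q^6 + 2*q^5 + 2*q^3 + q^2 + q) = 2*q^6 - 10*q^5 + 9*q^4 - q^3 - q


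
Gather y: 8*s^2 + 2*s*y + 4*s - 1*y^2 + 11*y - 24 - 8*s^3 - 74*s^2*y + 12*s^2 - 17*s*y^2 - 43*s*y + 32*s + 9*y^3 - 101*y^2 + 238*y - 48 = -8*s^3 + 20*s^2 + 36*s + 9*y^3 + y^2*(-17*s - 102) + y*(-74*s^2 - 41*s + 249) - 72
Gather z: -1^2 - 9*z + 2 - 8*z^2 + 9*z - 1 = -8*z^2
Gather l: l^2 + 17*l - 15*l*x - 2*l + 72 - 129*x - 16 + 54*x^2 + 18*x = l^2 + l*(15 - 15*x) + 54*x^2 - 111*x + 56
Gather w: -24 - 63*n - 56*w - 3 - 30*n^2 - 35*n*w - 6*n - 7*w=-30*n^2 - 69*n + w*(-35*n - 63) - 27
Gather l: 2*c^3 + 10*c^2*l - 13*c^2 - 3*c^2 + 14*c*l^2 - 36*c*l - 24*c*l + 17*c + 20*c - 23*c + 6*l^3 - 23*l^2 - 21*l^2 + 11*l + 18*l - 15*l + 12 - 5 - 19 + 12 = 2*c^3 - 16*c^2 + 14*c + 6*l^3 + l^2*(14*c - 44) + l*(10*c^2 - 60*c + 14)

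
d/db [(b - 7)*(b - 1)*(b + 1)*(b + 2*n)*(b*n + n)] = n*(5*b^4 + 8*b^3*n - 24*b^3 - 36*b^2*n - 24*b^2 - 32*b*n + 12*b + 12*n + 7)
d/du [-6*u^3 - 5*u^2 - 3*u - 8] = -18*u^2 - 10*u - 3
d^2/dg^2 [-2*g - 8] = 0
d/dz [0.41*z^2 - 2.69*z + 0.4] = 0.82*z - 2.69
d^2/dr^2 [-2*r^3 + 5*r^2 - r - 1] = 10 - 12*r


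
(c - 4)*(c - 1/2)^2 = c^3 - 5*c^2 + 17*c/4 - 1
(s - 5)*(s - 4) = s^2 - 9*s + 20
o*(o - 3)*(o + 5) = o^3 + 2*o^2 - 15*o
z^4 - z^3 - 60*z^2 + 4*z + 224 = (z - 8)*(z - 2)*(z + 2)*(z + 7)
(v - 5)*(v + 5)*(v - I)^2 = v^4 - 2*I*v^3 - 26*v^2 + 50*I*v + 25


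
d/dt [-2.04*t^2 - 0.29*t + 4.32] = -4.08*t - 0.29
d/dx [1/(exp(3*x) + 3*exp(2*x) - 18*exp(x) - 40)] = 3*(-exp(2*x) - 2*exp(x) + 6)*exp(x)/(exp(3*x) + 3*exp(2*x) - 18*exp(x) - 40)^2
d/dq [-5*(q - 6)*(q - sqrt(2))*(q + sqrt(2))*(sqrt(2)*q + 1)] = -20*sqrt(2)*q^3 - 15*q^2 + 90*sqrt(2)*q^2 + 20*sqrt(2)*q + 60*q - 60*sqrt(2) + 10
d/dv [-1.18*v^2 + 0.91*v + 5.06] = 0.91 - 2.36*v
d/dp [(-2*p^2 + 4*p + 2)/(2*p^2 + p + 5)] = 2*(-5*p^2 - 14*p + 9)/(4*p^4 + 4*p^3 + 21*p^2 + 10*p + 25)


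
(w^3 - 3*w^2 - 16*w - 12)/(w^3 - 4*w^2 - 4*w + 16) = (w^2 - 5*w - 6)/(w^2 - 6*w + 8)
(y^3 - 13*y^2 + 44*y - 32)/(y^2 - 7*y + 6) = (y^2 - 12*y + 32)/(y - 6)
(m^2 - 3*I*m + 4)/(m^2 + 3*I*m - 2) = (m - 4*I)/(m + 2*I)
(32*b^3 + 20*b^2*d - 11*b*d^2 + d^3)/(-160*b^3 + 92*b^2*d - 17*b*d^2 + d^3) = (-b - d)/(5*b - d)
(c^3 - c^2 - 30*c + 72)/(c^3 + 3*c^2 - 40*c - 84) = (c^3 - c^2 - 30*c + 72)/(c^3 + 3*c^2 - 40*c - 84)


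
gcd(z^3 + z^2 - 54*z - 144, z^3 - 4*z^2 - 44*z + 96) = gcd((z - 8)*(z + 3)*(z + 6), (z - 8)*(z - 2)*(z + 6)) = z^2 - 2*z - 48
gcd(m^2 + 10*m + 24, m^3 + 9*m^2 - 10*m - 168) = m + 6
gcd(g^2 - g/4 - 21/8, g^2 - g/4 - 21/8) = g^2 - g/4 - 21/8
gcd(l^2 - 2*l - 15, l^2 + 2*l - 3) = l + 3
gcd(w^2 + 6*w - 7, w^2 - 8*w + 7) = w - 1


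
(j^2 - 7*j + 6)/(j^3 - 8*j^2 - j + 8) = (j - 6)/(j^2 - 7*j - 8)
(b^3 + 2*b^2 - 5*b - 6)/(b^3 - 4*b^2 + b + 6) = (b + 3)/(b - 3)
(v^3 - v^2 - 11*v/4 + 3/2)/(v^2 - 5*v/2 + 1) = v + 3/2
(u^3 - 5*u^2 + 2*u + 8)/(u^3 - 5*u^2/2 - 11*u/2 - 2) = 2*(u - 2)/(2*u + 1)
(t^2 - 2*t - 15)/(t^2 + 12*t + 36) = (t^2 - 2*t - 15)/(t^2 + 12*t + 36)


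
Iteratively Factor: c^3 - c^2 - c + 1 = (c - 1)*(c^2 - 1) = (c - 1)*(c + 1)*(c - 1)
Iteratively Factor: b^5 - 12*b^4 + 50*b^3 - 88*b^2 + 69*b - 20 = (b - 1)*(b^4 - 11*b^3 + 39*b^2 - 49*b + 20) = (b - 5)*(b - 1)*(b^3 - 6*b^2 + 9*b - 4) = (b - 5)*(b - 1)^2*(b^2 - 5*b + 4) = (b - 5)*(b - 1)^3*(b - 4)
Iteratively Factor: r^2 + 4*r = (r + 4)*(r)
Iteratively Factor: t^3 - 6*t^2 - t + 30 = (t + 2)*(t^2 - 8*t + 15) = (t - 3)*(t + 2)*(t - 5)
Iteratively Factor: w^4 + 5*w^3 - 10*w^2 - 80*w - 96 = (w + 2)*(w^3 + 3*w^2 - 16*w - 48) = (w - 4)*(w + 2)*(w^2 + 7*w + 12) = (w - 4)*(w + 2)*(w + 4)*(w + 3)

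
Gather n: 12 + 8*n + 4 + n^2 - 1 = n^2 + 8*n + 15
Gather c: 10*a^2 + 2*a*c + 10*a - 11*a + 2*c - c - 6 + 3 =10*a^2 - a + c*(2*a + 1) - 3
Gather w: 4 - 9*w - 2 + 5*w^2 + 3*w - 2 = 5*w^2 - 6*w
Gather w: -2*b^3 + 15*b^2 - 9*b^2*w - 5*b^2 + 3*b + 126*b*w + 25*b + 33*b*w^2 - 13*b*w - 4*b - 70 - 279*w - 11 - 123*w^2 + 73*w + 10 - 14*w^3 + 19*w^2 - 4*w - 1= -2*b^3 + 10*b^2 + 24*b - 14*w^3 + w^2*(33*b - 104) + w*(-9*b^2 + 113*b - 210) - 72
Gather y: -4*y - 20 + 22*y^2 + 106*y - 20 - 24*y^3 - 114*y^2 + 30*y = -24*y^3 - 92*y^2 + 132*y - 40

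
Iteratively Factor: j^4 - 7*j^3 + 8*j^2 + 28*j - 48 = (j - 3)*(j^3 - 4*j^2 - 4*j + 16) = (j - 3)*(j + 2)*(j^2 - 6*j + 8) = (j - 4)*(j - 3)*(j + 2)*(j - 2)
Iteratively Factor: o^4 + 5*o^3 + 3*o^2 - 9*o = (o + 3)*(o^3 + 2*o^2 - 3*o) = (o - 1)*(o + 3)*(o^2 + 3*o) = o*(o - 1)*(o + 3)*(o + 3)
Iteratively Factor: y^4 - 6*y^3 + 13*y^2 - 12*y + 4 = (y - 2)*(y^3 - 4*y^2 + 5*y - 2) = (y - 2)*(y - 1)*(y^2 - 3*y + 2) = (y - 2)*(y - 1)^2*(y - 2)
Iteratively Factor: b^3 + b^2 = (b + 1)*(b^2) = b*(b + 1)*(b)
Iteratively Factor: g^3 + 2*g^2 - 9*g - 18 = (g + 2)*(g^2 - 9) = (g + 2)*(g + 3)*(g - 3)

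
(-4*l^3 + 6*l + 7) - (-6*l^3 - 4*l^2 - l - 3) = 2*l^3 + 4*l^2 + 7*l + 10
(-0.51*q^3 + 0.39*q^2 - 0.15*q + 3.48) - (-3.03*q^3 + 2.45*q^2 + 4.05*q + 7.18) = 2.52*q^3 - 2.06*q^2 - 4.2*q - 3.7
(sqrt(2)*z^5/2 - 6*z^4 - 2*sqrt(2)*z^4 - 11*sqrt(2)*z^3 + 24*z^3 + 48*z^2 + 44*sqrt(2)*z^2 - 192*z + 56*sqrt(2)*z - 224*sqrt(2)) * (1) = sqrt(2)*z^5/2 - 6*z^4 - 2*sqrt(2)*z^4 - 11*sqrt(2)*z^3 + 24*z^3 + 48*z^2 + 44*sqrt(2)*z^2 - 192*z + 56*sqrt(2)*z - 224*sqrt(2)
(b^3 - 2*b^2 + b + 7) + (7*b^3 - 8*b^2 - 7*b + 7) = 8*b^3 - 10*b^2 - 6*b + 14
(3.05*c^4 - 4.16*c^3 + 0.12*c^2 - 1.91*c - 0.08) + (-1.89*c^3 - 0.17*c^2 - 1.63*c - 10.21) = 3.05*c^4 - 6.05*c^3 - 0.05*c^2 - 3.54*c - 10.29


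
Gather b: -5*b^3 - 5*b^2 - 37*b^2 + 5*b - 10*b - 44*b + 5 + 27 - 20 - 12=-5*b^3 - 42*b^2 - 49*b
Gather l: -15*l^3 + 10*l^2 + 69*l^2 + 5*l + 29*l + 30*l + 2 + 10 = -15*l^3 + 79*l^2 + 64*l + 12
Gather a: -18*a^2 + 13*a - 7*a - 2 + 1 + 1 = -18*a^2 + 6*a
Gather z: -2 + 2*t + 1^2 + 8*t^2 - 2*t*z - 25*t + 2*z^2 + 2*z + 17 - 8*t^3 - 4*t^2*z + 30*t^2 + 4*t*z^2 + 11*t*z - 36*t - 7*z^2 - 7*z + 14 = -8*t^3 + 38*t^2 - 59*t + z^2*(4*t - 5) + z*(-4*t^2 + 9*t - 5) + 30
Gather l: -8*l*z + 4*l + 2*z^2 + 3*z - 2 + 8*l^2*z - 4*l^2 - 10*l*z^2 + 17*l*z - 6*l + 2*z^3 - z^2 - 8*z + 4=l^2*(8*z - 4) + l*(-10*z^2 + 9*z - 2) + 2*z^3 + z^2 - 5*z + 2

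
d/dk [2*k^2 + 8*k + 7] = 4*k + 8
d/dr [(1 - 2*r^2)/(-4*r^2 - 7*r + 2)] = 7*(2*r^2 + 1)/(16*r^4 + 56*r^3 + 33*r^2 - 28*r + 4)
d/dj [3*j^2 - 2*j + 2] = 6*j - 2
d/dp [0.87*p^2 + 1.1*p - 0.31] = 1.74*p + 1.1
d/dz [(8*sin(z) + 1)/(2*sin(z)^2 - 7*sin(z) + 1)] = (-16*sin(z)^2 - 4*sin(z) + 15)*cos(z)/(-7*sin(z) - cos(2*z) + 2)^2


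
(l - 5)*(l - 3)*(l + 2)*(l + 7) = l^4 + l^3 - 43*l^2 + 23*l + 210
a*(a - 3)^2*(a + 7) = a^4 + a^3 - 33*a^2 + 63*a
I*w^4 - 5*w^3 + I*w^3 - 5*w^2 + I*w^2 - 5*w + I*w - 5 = (w + 1)*(w + I)*(w + 5*I)*(I*w + 1)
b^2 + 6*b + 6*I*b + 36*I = (b + 6)*(b + 6*I)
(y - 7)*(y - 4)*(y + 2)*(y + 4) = y^4 - 5*y^3 - 30*y^2 + 80*y + 224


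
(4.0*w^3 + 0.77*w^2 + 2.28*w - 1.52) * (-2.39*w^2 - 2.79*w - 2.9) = -9.56*w^5 - 13.0003*w^4 - 19.1975*w^3 - 4.9614*w^2 - 2.3712*w + 4.408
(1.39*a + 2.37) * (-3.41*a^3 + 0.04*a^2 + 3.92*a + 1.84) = -4.7399*a^4 - 8.0261*a^3 + 5.5436*a^2 + 11.848*a + 4.3608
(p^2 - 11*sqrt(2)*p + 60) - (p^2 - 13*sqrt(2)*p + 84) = 2*sqrt(2)*p - 24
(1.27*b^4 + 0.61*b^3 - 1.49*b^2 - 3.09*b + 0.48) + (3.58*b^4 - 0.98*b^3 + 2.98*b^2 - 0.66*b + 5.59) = 4.85*b^4 - 0.37*b^3 + 1.49*b^2 - 3.75*b + 6.07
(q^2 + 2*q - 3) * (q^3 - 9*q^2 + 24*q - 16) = q^5 - 7*q^4 + 3*q^3 + 59*q^2 - 104*q + 48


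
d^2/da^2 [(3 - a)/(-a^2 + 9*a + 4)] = 2*(3*(4 - a)*(-a^2 + 9*a + 4) - (a - 3)*(2*a - 9)^2)/(-a^2 + 9*a + 4)^3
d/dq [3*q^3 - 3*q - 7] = 9*q^2 - 3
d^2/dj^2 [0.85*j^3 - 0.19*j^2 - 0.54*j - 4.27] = 5.1*j - 0.38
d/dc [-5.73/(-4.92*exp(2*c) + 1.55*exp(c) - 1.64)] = (8.8815 - 56.3832*exp(c))*exp(c)/(4.92*exp(2*c) - 1.55*exp(c) + 1.64)^2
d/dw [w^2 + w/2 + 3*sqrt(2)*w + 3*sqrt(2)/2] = 2*w + 1/2 + 3*sqrt(2)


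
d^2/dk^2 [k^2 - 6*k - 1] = 2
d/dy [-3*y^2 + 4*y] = 4 - 6*y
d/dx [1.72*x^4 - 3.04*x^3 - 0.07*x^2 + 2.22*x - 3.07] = 6.88*x^3 - 9.12*x^2 - 0.14*x + 2.22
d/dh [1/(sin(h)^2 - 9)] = -2*sin(h)*cos(h)/(sin(h)^2 - 9)^2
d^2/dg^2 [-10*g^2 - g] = -20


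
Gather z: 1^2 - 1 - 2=-2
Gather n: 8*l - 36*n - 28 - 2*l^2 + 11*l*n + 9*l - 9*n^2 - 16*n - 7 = -2*l^2 + 17*l - 9*n^2 + n*(11*l - 52) - 35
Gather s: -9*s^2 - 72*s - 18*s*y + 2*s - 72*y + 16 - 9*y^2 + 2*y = -9*s^2 + s*(-18*y - 70) - 9*y^2 - 70*y + 16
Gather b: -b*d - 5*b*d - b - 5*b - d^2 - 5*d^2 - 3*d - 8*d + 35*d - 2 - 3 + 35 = b*(-6*d - 6) - 6*d^2 + 24*d + 30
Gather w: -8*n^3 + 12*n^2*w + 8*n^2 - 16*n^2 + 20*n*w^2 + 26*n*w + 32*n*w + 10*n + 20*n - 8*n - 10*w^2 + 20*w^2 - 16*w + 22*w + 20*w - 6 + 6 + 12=-8*n^3 - 8*n^2 + 22*n + w^2*(20*n + 10) + w*(12*n^2 + 58*n + 26) + 12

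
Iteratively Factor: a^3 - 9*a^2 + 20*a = (a - 4)*(a^2 - 5*a) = (a - 5)*(a - 4)*(a)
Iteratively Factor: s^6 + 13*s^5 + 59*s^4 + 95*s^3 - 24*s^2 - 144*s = (s)*(s^5 + 13*s^4 + 59*s^3 + 95*s^2 - 24*s - 144) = s*(s + 3)*(s^4 + 10*s^3 + 29*s^2 + 8*s - 48) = s*(s + 3)*(s + 4)*(s^3 + 6*s^2 + 5*s - 12) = s*(s - 1)*(s + 3)*(s + 4)*(s^2 + 7*s + 12) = s*(s - 1)*(s + 3)*(s + 4)^2*(s + 3)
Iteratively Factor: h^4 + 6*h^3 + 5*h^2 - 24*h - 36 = (h + 2)*(h^3 + 4*h^2 - 3*h - 18) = (h + 2)*(h + 3)*(h^2 + h - 6) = (h - 2)*(h + 2)*(h + 3)*(h + 3)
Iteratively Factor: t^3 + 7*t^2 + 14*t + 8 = (t + 4)*(t^2 + 3*t + 2) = (t + 2)*(t + 4)*(t + 1)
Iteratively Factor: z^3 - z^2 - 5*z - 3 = (z + 1)*(z^2 - 2*z - 3) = (z - 3)*(z + 1)*(z + 1)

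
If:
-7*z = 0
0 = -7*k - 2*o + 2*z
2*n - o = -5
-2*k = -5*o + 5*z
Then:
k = 0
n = -5/2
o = 0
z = 0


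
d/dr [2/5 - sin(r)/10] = -cos(r)/10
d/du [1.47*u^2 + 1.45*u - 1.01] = 2.94*u + 1.45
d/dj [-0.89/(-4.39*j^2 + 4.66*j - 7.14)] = (4.1474 - 7.8142*j)/(4.39*j^2 - 4.66*j + 7.14)^2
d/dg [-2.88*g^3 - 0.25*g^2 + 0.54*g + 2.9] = -8.64*g^2 - 0.5*g + 0.54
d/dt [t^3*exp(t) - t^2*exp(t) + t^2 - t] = t^3*exp(t) + 2*t^2*exp(t) - 2*t*exp(t) + 2*t - 1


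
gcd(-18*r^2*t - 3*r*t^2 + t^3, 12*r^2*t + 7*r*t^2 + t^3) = 3*r*t + t^2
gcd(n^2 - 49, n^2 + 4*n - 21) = n + 7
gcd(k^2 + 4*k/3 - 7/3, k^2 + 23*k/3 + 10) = 1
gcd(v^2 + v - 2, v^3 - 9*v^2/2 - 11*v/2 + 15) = v + 2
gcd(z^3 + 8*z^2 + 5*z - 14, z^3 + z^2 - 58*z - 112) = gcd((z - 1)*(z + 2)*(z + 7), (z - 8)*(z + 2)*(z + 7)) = z^2 + 9*z + 14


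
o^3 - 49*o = o*(o - 7)*(o + 7)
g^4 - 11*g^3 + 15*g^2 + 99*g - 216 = (g - 8)*(g - 3)^2*(g + 3)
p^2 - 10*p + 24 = (p - 6)*(p - 4)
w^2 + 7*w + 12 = (w + 3)*(w + 4)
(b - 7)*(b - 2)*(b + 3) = b^3 - 6*b^2 - 13*b + 42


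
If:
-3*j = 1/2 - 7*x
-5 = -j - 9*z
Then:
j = 5 - 9*z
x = 31/14 - 27*z/7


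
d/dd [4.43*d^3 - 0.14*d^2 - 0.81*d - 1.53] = 13.29*d^2 - 0.28*d - 0.81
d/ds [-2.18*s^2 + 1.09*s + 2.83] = 1.09 - 4.36*s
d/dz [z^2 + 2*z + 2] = 2*z + 2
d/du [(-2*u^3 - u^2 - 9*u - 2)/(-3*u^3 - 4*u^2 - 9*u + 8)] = (5*u^4 - 18*u^3 - 93*u^2 - 32*u - 90)/(9*u^6 + 24*u^5 + 70*u^4 + 24*u^3 + 17*u^2 - 144*u + 64)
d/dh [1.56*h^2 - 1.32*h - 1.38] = 3.12*h - 1.32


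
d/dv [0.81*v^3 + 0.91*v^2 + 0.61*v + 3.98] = 2.43*v^2 + 1.82*v + 0.61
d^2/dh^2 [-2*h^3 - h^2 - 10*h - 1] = -12*h - 2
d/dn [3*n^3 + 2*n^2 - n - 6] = 9*n^2 + 4*n - 1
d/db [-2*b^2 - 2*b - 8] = -4*b - 2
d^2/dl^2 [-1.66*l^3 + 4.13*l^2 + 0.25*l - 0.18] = 8.26 - 9.96*l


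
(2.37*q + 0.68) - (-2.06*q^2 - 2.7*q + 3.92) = 2.06*q^2 + 5.07*q - 3.24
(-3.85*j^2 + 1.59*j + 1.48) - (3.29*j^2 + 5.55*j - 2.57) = -7.14*j^2 - 3.96*j + 4.05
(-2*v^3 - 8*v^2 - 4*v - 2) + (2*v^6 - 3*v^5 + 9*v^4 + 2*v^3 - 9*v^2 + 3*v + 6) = 2*v^6 - 3*v^5 + 9*v^4 - 17*v^2 - v + 4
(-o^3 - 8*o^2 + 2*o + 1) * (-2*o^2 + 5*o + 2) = 2*o^5 + 11*o^4 - 46*o^3 - 8*o^2 + 9*o + 2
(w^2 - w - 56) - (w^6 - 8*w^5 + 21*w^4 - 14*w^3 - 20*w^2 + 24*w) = -w^6 + 8*w^5 - 21*w^4 + 14*w^3 + 21*w^2 - 25*w - 56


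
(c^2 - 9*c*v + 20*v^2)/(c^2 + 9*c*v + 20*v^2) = (c^2 - 9*c*v + 20*v^2)/(c^2 + 9*c*v + 20*v^2)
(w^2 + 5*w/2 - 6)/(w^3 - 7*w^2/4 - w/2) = 2*(-2*w^2 - 5*w + 12)/(w*(-4*w^2 + 7*w + 2))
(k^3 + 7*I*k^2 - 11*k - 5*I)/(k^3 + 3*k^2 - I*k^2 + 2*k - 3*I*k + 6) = (k^2 + 6*I*k - 5)/(k^2 + k*(3 - 2*I) - 6*I)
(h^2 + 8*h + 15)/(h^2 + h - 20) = (h + 3)/(h - 4)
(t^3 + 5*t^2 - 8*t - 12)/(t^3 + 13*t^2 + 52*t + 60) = (t^2 - t - 2)/(t^2 + 7*t + 10)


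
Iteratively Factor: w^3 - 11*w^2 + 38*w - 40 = (w - 2)*(w^2 - 9*w + 20) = (w - 5)*(w - 2)*(w - 4)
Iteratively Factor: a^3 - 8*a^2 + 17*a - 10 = (a - 1)*(a^2 - 7*a + 10) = (a - 5)*(a - 1)*(a - 2)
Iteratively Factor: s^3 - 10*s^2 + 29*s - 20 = (s - 5)*(s^2 - 5*s + 4) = (s - 5)*(s - 1)*(s - 4)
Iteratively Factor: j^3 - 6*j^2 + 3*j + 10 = (j - 5)*(j^2 - j - 2) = (j - 5)*(j - 2)*(j + 1)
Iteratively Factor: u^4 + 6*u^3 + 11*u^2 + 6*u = (u + 1)*(u^3 + 5*u^2 + 6*u) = (u + 1)*(u + 2)*(u^2 + 3*u) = u*(u + 1)*(u + 2)*(u + 3)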